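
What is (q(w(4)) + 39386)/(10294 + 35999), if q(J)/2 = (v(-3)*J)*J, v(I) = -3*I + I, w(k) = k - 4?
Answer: 39386/46293 ≈ 0.85080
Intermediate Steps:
w(k) = -4 + k
v(I) = -2*I
q(J) = 12*J² (q(J) = 2*(((-2*(-3))*J)*J) = 2*((6*J)*J) = 2*(6*J²) = 12*J²)
(q(w(4)) + 39386)/(10294 + 35999) = (12*(-4 + 4)² + 39386)/(10294 + 35999) = (12*0² + 39386)/46293 = (12*0 + 39386)*(1/46293) = (0 + 39386)*(1/46293) = 39386*(1/46293) = 39386/46293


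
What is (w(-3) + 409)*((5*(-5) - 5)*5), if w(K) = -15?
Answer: -59100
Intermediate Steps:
(w(-3) + 409)*((5*(-5) - 5)*5) = (-15 + 409)*((5*(-5) - 5)*5) = 394*((-25 - 5)*5) = 394*(-30*5) = 394*(-150) = -59100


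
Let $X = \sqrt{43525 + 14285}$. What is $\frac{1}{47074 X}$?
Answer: $\frac{\sqrt{57810}}{2721347940} \approx 8.8352 \cdot 10^{-8}$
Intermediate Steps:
$X = \sqrt{57810} \approx 240.44$
$\frac{1}{47074 X} = \frac{1}{47074 \sqrt{57810}} = \frac{\frac{1}{57810} \sqrt{57810}}{47074} = \frac{\sqrt{57810}}{2721347940}$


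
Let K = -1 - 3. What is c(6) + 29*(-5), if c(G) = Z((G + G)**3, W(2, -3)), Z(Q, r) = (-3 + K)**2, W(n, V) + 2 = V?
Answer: -96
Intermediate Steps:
K = -4
W(n, V) = -2 + V
Z(Q, r) = 49 (Z(Q, r) = (-3 - 4)**2 = (-7)**2 = 49)
c(G) = 49
c(6) + 29*(-5) = 49 + 29*(-5) = 49 - 145 = -96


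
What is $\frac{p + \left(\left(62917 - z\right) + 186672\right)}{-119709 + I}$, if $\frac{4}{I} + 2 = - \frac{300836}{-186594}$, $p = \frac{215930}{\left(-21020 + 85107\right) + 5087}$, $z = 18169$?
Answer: $- \frac{10341467104460}{5349825716913} \approx -1.933$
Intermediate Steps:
$p = \frac{107965}{34587}$ ($p = \frac{215930}{64087 + 5087} = \frac{215930}{69174} = 215930 \cdot \frac{1}{69174} = \frac{107965}{34587} \approx 3.1215$)
$I = - \frac{93297}{9044}$ ($I = \frac{4}{-2 - \frac{300836}{-186594}} = \frac{4}{-2 - - \frac{150418}{93297}} = \frac{4}{-2 + \frac{150418}{93297}} = \frac{4}{- \frac{36176}{93297}} = 4 \left(- \frac{93297}{36176}\right) = - \frac{93297}{9044} \approx -10.316$)
$\frac{p + \left(\left(62917 - z\right) + 186672\right)}{-119709 + I} = \frac{\frac{107965}{34587} + \left(\left(62917 - 18169\right) + 186672\right)}{-119709 - \frac{93297}{9044}} = \frac{\frac{107965}{34587} + \left(\left(62917 - 18169\right) + 186672\right)}{- \frac{1082741493}{9044}} = \left(\frac{107965}{34587} + \left(44748 + 186672\right)\right) \left(- \frac{9044}{1082741493}\right) = \left(\frac{107965}{34587} + 231420\right) \left(- \frac{9044}{1082741493}\right) = \frac{8004231505}{34587} \left(- \frac{9044}{1082741493}\right) = - \frac{10341467104460}{5349825716913}$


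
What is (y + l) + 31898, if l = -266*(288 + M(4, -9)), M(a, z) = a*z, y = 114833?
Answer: 79699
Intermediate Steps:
l = -67032 (l = -266*(288 + 4*(-9)) = -266*(288 - 36) = -266*252 = -67032)
(y + l) + 31898 = (114833 - 67032) + 31898 = 47801 + 31898 = 79699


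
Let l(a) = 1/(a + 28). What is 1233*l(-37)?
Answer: -137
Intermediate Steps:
l(a) = 1/(28 + a)
1233*l(-37) = 1233/(28 - 37) = 1233/(-9) = 1233*(-1/9) = -137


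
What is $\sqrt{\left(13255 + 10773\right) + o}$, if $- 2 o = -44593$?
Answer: $\frac{\sqrt{185298}}{2} \approx 215.23$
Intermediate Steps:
$o = \frac{44593}{2}$ ($o = \left(- \frac{1}{2}\right) \left(-44593\right) = \frac{44593}{2} \approx 22297.0$)
$\sqrt{\left(13255 + 10773\right) + o} = \sqrt{\left(13255 + 10773\right) + \frac{44593}{2}} = \sqrt{24028 + \frac{44593}{2}} = \sqrt{\frac{92649}{2}} = \frac{\sqrt{185298}}{2}$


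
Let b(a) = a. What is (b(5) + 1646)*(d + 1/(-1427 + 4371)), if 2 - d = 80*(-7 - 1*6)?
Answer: 5064688499/2944 ≈ 1.7203e+6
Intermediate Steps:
d = 1042 (d = 2 - 80*(-7 - 1*6) = 2 - 80*(-7 - 6) = 2 - 80*(-13) = 2 - 1*(-1040) = 2 + 1040 = 1042)
(b(5) + 1646)*(d + 1/(-1427 + 4371)) = (5 + 1646)*(1042 + 1/(-1427 + 4371)) = 1651*(1042 + 1/2944) = 1651*(3067649/2944) = 5064688499/2944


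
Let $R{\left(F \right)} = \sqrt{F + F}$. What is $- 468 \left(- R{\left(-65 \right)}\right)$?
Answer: $468 i \sqrt{130} \approx 5336.0 i$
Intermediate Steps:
$R{\left(F \right)} = \sqrt{2} \sqrt{F}$ ($R{\left(F \right)} = \sqrt{2 F} = \sqrt{2} \sqrt{F}$)
$- 468 \left(- R{\left(-65 \right)}\right) = - 468 \left(- \sqrt{2} \sqrt{-65}\right) = - 468 \left(- \sqrt{2} i \sqrt{65}\right) = - 468 \left(- i \sqrt{130}\right) = 468 i \sqrt{130}$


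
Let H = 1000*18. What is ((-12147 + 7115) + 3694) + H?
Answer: 16662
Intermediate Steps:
H = 18000
((-12147 + 7115) + 3694) + H = ((-12147 + 7115) + 3694) + 18000 = (-5032 + 3694) + 18000 = -1338 + 18000 = 16662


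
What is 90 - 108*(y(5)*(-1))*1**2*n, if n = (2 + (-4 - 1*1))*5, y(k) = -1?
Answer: 1710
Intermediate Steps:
n = -15 (n = (2 + (-4 - 1))*5 = (2 - 5)*5 = -3*5 = -15)
90 - 108*(y(5)*(-1))*1**2*n = 90 - 108*-1*(-1)*1**2*(-15) = 90 - 108*1*1*(-15) = 90 - 108*(-15) = 90 + 1620 = 1710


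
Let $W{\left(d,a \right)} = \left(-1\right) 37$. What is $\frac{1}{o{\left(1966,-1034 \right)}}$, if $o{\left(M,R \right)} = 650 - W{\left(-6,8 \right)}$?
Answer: $\frac{1}{687} \approx 0.0014556$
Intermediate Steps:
$W{\left(d,a \right)} = -37$
$o{\left(M,R \right)} = 687$ ($o{\left(M,R \right)} = 650 - -37 = 650 + 37 = 687$)
$\frac{1}{o{\left(1966,-1034 \right)}} = \frac{1}{687}$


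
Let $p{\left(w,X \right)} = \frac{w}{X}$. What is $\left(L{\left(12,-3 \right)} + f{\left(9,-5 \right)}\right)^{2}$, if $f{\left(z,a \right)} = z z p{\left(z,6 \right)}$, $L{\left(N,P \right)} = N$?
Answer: $\frac{71289}{4} \approx 17822.0$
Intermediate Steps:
$f{\left(z,a \right)} = \frac{z^{3}}{6}$ ($f{\left(z,a \right)} = z z \frac{z}{6} = z^{2} z \frac{1}{6} = z^{2} \frac{z}{6} = \frac{z^{3}}{6}$)
$\left(L{\left(12,-3 \right)} + f{\left(9,-5 \right)}\right)^{2} = \left(12 + \frac{9^{3}}{6}\right)^{2} = \left(12 + \frac{1}{6} \cdot 729\right)^{2} = \left(12 + \frac{243}{2}\right)^{2} = \left(\frac{267}{2}\right)^{2} = \frac{71289}{4}$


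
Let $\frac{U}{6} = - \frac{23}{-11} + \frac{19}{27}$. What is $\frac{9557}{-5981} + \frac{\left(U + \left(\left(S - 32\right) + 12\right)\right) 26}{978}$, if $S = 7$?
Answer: $- \frac{433662058}{289546191} \approx -1.4977$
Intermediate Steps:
$U = \frac{1660}{99}$ ($U = 6 \left(- \frac{23}{-11} + \frac{19}{27}\right) = 6 \left(\left(-23\right) \left(- \frac{1}{11}\right) + 19 \cdot \frac{1}{27}\right) = 6 \left(\frac{23}{11} + \frac{19}{27}\right) = 6 \cdot \frac{830}{297} = \frac{1660}{99} \approx 16.768$)
$\frac{9557}{-5981} + \frac{\left(U + \left(\left(S - 32\right) + 12\right)\right) 26}{978} = \frac{9557}{-5981} + \frac{\left(\frac{1660}{99} + \left(\left(7 - 32\right) + 12\right)\right) 26}{978} = 9557 \left(- \frac{1}{5981}\right) + \left(\frac{1660}{99} + \left(-25 + 12\right)\right) 26 \cdot \frac{1}{978} = - \frac{9557}{5981} + \left(\frac{1660}{99} - 13\right) 26 \cdot \frac{1}{978} = - \frac{9557}{5981} + \frac{373}{99} \cdot 26 \cdot \frac{1}{978} = - \frac{9557}{5981} + \frac{9698}{99} \cdot \frac{1}{978} = - \frac{9557}{5981} + \frac{4849}{48411} = - \frac{433662058}{289546191}$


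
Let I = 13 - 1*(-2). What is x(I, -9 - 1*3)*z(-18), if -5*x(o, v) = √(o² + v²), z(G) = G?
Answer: 54*√41/5 ≈ 69.154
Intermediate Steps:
I = 15 (I = 13 + 2 = 15)
x(o, v) = -√(o² + v²)/5
x(I, -9 - 1*3)*z(-18) = -√(15² + (-9 - 1*3)²)/5*(-18) = -√(225 + (-9 - 3)²)/5*(-18) = -√(225 + (-12)²)/5*(-18) = -√(225 + 144)/5*(-18) = -3*√41/5*(-18) = 54*√41/5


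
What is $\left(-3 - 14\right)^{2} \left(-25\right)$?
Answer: $-7225$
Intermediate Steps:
$\left(-3 - 14\right)^{2} \left(-25\right) = \left(-17\right)^{2} \left(-25\right) = 289 \left(-25\right) = -7225$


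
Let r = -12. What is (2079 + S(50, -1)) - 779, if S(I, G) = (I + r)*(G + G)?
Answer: 1224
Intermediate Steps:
S(I, G) = 2*G*(-12 + I) (S(I, G) = (I - 12)*(G + G) = (-12 + I)*(2*G) = 2*G*(-12 + I))
(2079 + S(50, -1)) - 779 = (2079 + 2*(-1)*(-12 + 50)) - 779 = (2079 + 2*(-1)*38) - 779 = (2079 - 76) - 779 = 2003 - 779 = 1224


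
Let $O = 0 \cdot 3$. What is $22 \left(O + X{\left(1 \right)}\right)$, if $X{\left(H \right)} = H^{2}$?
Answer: $22$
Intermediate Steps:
$O = 0$
$22 \left(O + X{\left(1 \right)}\right) = 22 \left(0 + 1^{2}\right) = 22 \left(0 + 1\right) = 22 \cdot 1 = 22$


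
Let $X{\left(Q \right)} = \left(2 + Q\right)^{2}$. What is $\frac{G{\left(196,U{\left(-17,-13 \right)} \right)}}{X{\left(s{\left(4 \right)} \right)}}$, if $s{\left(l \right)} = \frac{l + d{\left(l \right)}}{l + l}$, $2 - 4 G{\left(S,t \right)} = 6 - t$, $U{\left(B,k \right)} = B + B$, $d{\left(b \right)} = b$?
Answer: $- \frac{19}{18} \approx -1.0556$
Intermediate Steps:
$U{\left(B,k \right)} = 2 B$
$G{\left(S,t \right)} = -1 + \frac{t}{4}$ ($G{\left(S,t \right)} = \frac{1}{2} - \frac{6 - t}{4} = \frac{1}{2} + \left(- \frac{3}{2} + \frac{t}{4}\right) = -1 + \frac{t}{4}$)
$s{\left(l \right)} = 1$ ($s{\left(l \right)} = \frac{l + l}{l + l} = \frac{2 l}{2 l} = 2 l \frac{1}{2 l} = 1$)
$\frac{G{\left(196,U{\left(-17,-13 \right)} \right)}}{X{\left(s{\left(4 \right)} \right)}} = \frac{-1 + \frac{2 \left(-17\right)}{4}}{\left(2 + 1\right)^{2}} = \frac{-1 + \frac{1}{4} \left(-34\right)}{3^{2}} = \frac{-1 - \frac{17}{2}}{9} = \left(- \frac{19}{2}\right) \frac{1}{9} = - \frac{19}{18}$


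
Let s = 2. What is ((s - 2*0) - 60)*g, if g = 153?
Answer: -8874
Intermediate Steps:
((s - 2*0) - 60)*g = ((2 - 2*0) - 60)*153 = ((2 + 0) - 60)*153 = (2 - 60)*153 = -58*153 = -8874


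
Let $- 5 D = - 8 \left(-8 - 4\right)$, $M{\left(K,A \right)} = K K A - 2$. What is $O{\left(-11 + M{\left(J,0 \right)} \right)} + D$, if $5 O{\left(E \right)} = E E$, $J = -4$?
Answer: $\frac{73}{5} \approx 14.6$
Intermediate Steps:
$M{\left(K,A \right)} = -2 + A K^{2}$ ($M{\left(K,A \right)} = K^{2} A - 2 = A K^{2} - 2 = -2 + A K^{2}$)
$O{\left(E \right)} = \frac{E^{2}}{5}$ ($O{\left(E \right)} = \frac{E E}{5} = \frac{E^{2}}{5}$)
$D = - \frac{96}{5}$ ($D = - \frac{\left(-8\right) \left(-8 - 4\right)}{5} = - \frac{\left(-8\right) \left(-12\right)}{5} = \left(- \frac{1}{5}\right) 96 = - \frac{96}{5} \approx -19.2$)
$O{\left(-11 + M{\left(J,0 \right)} \right)} + D = \frac{\left(-11 - \left(2 + 0 \left(-4\right)^{2}\right)\right)^{2}}{5} - \frac{96}{5} = \frac{\left(-11 + \left(-2 + 0 \cdot 16\right)\right)^{2}}{5} - \frac{96}{5} = \frac{\left(-11 + \left(-2 + 0\right)\right)^{2}}{5} - \frac{96}{5} = \frac{\left(-11 - 2\right)^{2}}{5} - \frac{96}{5} = \frac{\left(-13\right)^{2}}{5} - \frac{96}{5} = \frac{1}{5} \cdot 169 - \frac{96}{5} = \frac{169}{5} - \frac{96}{5} = \frac{73}{5}$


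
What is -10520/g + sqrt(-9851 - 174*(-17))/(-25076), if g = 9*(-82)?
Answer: 5260/369 - I*sqrt(6893)/25076 ≈ 14.255 - 0.0033109*I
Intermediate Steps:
g = -738
-10520/g + sqrt(-9851 - 174*(-17))/(-25076) = -10520/(-738) + sqrt(-9851 - 174*(-17))/(-25076) = -10520*(-1/738) + sqrt(-9851 + 2958)*(-1/25076) = 5260/369 + sqrt(-6893)*(-1/25076) = 5260/369 + (I*sqrt(6893))*(-1/25076) = 5260/369 - I*sqrt(6893)/25076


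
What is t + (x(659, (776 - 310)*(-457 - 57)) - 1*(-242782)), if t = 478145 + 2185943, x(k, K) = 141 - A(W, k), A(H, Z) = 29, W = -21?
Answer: 2906982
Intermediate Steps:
x(k, K) = 112 (x(k, K) = 141 - 1*29 = 141 - 29 = 112)
t = 2664088
t + (x(659, (776 - 310)*(-457 - 57)) - 1*(-242782)) = 2664088 + (112 - 1*(-242782)) = 2664088 + (112 + 242782) = 2664088 + 242894 = 2906982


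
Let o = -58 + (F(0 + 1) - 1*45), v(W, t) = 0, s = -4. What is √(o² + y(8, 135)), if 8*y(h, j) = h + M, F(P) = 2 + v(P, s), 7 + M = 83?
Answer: √40846/2 ≈ 101.05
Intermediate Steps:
M = 76 (M = -7 + 83 = 76)
F(P) = 2 (F(P) = 2 + 0 = 2)
y(h, j) = 19/2 + h/8 (y(h, j) = (h + 76)/8 = (76 + h)/8 = 19/2 + h/8)
o = -101 (o = -58 + (2 - 1*45) = -58 + (2 - 45) = -58 - 43 = -101)
√(o² + y(8, 135)) = √((-101)² + (19/2 + (⅛)*8)) = √(10201 + (19/2 + 1)) = √(10201 + 21/2) = √(20423/2) = √40846/2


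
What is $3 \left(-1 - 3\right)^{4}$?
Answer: $768$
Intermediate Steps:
$3 \left(-1 - 3\right)^{4} = 3 \left(-4\right)^{4} = 3 \cdot 256 = 768$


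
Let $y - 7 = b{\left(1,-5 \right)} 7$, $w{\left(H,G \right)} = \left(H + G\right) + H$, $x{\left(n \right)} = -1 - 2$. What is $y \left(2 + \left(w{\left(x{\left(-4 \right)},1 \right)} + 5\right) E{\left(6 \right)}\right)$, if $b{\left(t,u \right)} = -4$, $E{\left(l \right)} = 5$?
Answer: $-42$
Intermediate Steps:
$x{\left(n \right)} = -3$
$w{\left(H,G \right)} = G + 2 H$ ($w{\left(H,G \right)} = \left(G + H\right) + H = G + 2 H$)
$y = -21$ ($y = 7 - 28 = -21$)
$y \left(2 + \left(w{\left(x{\left(-4 \right)},1 \right)} + 5\right) E{\left(6 \right)}\right) = - 21 \left(2 + \left(\left(1 + 2 \left(-3\right)\right) + 5\right) 5\right) = - 21 \left(2 + \left(\left(1 - 6\right) + 5\right) 5\right) = - 21 \left(2 + \left(-5 + 5\right) 5\right) = - 21 \left(2 + 0 \cdot 5\right) = - 21 \left(2 + 0\right) = \left(-21\right) 2 = -42$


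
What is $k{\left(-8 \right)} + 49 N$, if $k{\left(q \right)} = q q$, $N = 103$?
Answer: $5111$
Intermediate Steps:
$k{\left(q \right)} = q^{2}$
$k{\left(-8 \right)} + 49 N = \left(-8\right)^{2} + 49 \cdot 103 = 64 + 5047 = 5111$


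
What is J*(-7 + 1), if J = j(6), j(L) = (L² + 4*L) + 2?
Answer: -372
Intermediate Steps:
j(L) = 2 + L² + 4*L
J = 62 (J = 2 + 6² + 4*6 = 2 + 36 + 24 = 62)
J*(-7 + 1) = 62*(-7 + 1) = 62*(-6) = -372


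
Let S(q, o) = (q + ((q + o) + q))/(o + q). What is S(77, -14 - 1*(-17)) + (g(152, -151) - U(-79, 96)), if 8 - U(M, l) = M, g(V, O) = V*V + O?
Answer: 914757/40 ≈ 22869.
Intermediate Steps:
g(V, O) = O + V**2 (g(V, O) = V**2 + O = O + V**2)
U(M, l) = 8 - M
S(q, o) = (o + 3*q)/(o + q) (S(q, o) = (q + ((o + q) + q))/(o + q) = (q + (o + 2*q))/(o + q) = (o + 3*q)/(o + q))
S(77, -14 - 1*(-17)) + (g(152, -151) - U(-79, 96)) = ((-14 - 1*(-17)) + 3*77)/((-14 - 1*(-17)) + 77) + ((-151 + 152**2) - (8 - 1*(-79))) = ((-14 + 17) + 231)/((-14 + 17) + 77) + ((-151 + 23104) - (8 + 79)) = (3 + 231)/(3 + 77) + (22953 - 1*87) = 234/80 + (22953 - 87) = (1/80)*234 + 22866 = 117/40 + 22866 = 914757/40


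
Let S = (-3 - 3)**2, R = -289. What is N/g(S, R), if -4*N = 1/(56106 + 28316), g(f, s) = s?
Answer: 1/97591832 ≈ 1.0247e-8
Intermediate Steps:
S = 36 (S = (-6)**2 = 36)
N = -1/337688 (N = -1/(4*(56106 + 28316)) = -1/4/84422 = -1/4*1/84422 = -1/337688 ≈ -2.9613e-6)
N/g(S, R) = -1/337688/(-289) = -1/337688*(-1/289) = 1/97591832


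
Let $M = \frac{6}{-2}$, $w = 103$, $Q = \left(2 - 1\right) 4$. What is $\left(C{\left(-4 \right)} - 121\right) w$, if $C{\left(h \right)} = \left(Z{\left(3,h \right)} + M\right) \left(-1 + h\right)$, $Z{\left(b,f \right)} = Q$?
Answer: $-12978$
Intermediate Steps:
$Q = 4$ ($Q = 1 \cdot 4 = 4$)
$Z{\left(b,f \right)} = 4$
$M = -3$ ($M = 6 \left(- \frac{1}{2}\right) = -3$)
$C{\left(h \right)} = -1 + h$ ($C{\left(h \right)} = \left(4 - 3\right) \left(-1 + h\right) = 1 \left(-1 + h\right) = -1 + h$)
$\left(C{\left(-4 \right)} - 121\right) w = \left(\left(-1 - 4\right) - 121\right) 103 = \left(-5 - 121\right) 103 = \left(-126\right) 103 = -12978$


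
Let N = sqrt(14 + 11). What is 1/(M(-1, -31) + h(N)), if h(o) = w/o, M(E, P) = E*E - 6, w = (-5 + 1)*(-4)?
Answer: -5/9 ≈ -0.55556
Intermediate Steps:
w = 16 (w = -4*(-4) = 16)
N = 5 (N = sqrt(25) = 5)
M(E, P) = -6 + E**2 (M(E, P) = E**2 - 6 = -6 + E**2)
h(o) = 16/o
1/(M(-1, -31) + h(N)) = 1/((-6 + (-1)**2) + 16/5) = 1/((-6 + 1) + 16*(1/5)) = 1/(-5 + 16/5) = 1/(-9/5) = -5/9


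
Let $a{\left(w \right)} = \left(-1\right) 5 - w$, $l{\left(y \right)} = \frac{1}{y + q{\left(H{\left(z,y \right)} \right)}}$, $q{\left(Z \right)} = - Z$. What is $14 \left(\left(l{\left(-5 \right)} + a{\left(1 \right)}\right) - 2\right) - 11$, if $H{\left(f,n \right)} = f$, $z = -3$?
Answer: $-130$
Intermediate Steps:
$l{\left(y \right)} = \frac{1}{3 + y}$ ($l{\left(y \right)} = \frac{1}{y - -3} = \frac{1}{y + 3} = \frac{1}{3 + y}$)
$a{\left(w \right)} = -5 - w$
$14 \left(\left(l{\left(-5 \right)} + a{\left(1 \right)}\right) - 2\right) - 11 = 14 \left(\left(\frac{1}{3 - 5} - 6\right) - 2\right) - 11 = 14 \left(\left(\frac{1}{-2} - 6\right) - 2\right) - 11 = 14 \left(\left(- \frac{1}{2} - 6\right) - 2\right) - 11 = 14 \left(- \frac{13}{2} - 2\right) - 11 = 14 \left(- \frac{17}{2}\right) - 11 = -119 - 11 = -130$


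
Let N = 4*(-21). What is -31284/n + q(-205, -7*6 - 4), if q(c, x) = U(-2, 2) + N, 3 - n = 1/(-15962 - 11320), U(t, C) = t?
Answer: -860528930/81847 ≈ -10514.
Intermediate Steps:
N = -84
n = 81847/27282 (n = 3 - 1/(-15962 - 11320) = 3 - 1/(-27282) = 3 - 1*(-1/27282) = 3 + 1/27282 = 81847/27282 ≈ 3.0000)
q(c, x) = -86 (q(c, x) = -2 - 84 = -86)
-31284/n + q(-205, -7*6 - 4) = -31284/81847/27282 - 86 = -31284*27282/81847 - 86 = -853490088/81847 - 86 = -860528930/81847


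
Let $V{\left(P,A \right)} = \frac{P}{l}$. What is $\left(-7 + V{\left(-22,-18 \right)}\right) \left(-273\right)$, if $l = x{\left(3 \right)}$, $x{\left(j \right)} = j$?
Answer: $3913$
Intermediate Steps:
$l = 3$
$V{\left(P,A \right)} = \frac{P}{3}$
$\left(-7 + V{\left(-22,-18 \right)}\right) \left(-273\right) = \left(-7 + \frac{1}{3} \left(-22\right)\right) \left(-273\right) = \left(-7 - \frac{22}{3}\right) \left(-273\right) = \left(- \frac{43}{3}\right) \left(-273\right) = 3913$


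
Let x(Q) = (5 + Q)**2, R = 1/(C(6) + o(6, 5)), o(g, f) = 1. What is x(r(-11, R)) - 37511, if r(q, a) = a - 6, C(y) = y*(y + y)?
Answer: -199890935/5329 ≈ -37510.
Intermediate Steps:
C(y) = 2*y**2 (C(y) = y*(2*y) = 2*y**2)
R = 1/73 (R = 1/(2*6**2 + 1) = 1/(2*36 + 1) = 1/(72 + 1) = 1/73 ≈ 0.013699)
r(q, a) = -6 + a
x(r(-11, R)) - 37511 = (5 + (-6 + 1/73))**2 - 37511 = (5 - 437/73)**2 - 37511 = (-72/73)**2 - 37511 = 5184/5329 - 37511 = -199890935/5329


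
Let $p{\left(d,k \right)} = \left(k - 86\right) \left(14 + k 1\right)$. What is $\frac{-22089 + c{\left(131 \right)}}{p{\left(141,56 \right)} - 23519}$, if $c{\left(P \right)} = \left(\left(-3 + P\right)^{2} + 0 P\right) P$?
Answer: $- \frac{2124215}{25619} \approx -82.916$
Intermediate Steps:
$p{\left(d,k \right)} = \left(-86 + k\right) \left(14 + k\right)$
$c{\left(P \right)} = P \left(-3 + P\right)^{2}$ ($c{\left(P \right)} = \left(\left(-3 + P\right)^{2} + 0\right) P = \left(-3 + P\right)^{2} P = P \left(-3 + P\right)^{2}$)
$\frac{-22089 + c{\left(131 \right)}}{p{\left(141,56 \right)} - 23519} = \frac{-22089 + 131 \left(-3 + 131\right)^{2}}{\left(-1204 + 56^{2} - 4032\right) - 23519} = \frac{-22089 + 131 \cdot 128^{2}}{\left(-1204 + 3136 - 4032\right) - 23519} = \frac{-22089 + 131 \cdot 16384}{-2100 - 23519} = \frac{-22089 + 2146304}{-25619} = 2124215 \left(- \frac{1}{25619}\right) = - \frac{2124215}{25619}$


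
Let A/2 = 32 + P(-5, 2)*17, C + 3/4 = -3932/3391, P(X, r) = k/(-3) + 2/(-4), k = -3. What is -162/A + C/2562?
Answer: -69527837/34750968 ≈ -2.0007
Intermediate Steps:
P(X, r) = ½ (P(X, r) = -3/(-3) + 2/(-4) = -3*(-⅓) + 2*(-¼) = 1 - ½ = ½)
C = -25901/13564 (C = -¾ - 3932/3391 = -25901/13564 ≈ -1.9095)
A = 81 (A = 2*(32 + (½)*17) = 2*(32 + 17/2) = 2*(81/2) = 81)
-162/A + C/2562 = -162/81 - 25901/13564/2562 = -162*1/81 - 25901/13564*1/2562 = -2 - 25901/34750968 = -69527837/34750968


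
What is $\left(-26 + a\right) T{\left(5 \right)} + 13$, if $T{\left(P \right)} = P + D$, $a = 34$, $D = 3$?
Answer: $77$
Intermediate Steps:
$T{\left(P \right)} = 3 + P$ ($T{\left(P \right)} = P + 3 = 3 + P$)
$\left(-26 + a\right) T{\left(5 \right)} + 13 = \left(-26 + 34\right) \left(3 + 5\right) + 13 = 8 \cdot 8 + 13 = 64 + 13 = 77$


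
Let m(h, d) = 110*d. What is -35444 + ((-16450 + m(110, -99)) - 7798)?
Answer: -70582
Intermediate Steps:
-35444 + ((-16450 + m(110, -99)) - 7798) = -35444 + ((-16450 + 110*(-99)) - 7798) = -35444 + ((-16450 - 10890) - 7798) = -35444 + (-27340 - 7798) = -35444 - 35138 = -70582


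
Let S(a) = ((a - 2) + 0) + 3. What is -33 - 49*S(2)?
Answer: -180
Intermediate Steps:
S(a) = 1 + a (S(a) = ((-2 + a) + 0) + 3 = (-2 + a) + 3 = 1 + a)
-33 - 49*S(2) = -33 - 49*(1 + 2) = -33 - 49*3 = -33 - 147 = -180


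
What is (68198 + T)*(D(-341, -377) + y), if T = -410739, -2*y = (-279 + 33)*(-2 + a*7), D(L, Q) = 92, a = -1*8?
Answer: 2412173722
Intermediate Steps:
a = -8
y = -7134 (y = -(-279 + 33)*(-2 - 8*7)/2 = -(-123)*(-2 - 56) = -(-123)*(-58) = -1/2*14268 = -7134)
(68198 + T)*(D(-341, -377) + y) = (68198 - 410739)*(92 - 7134) = -342541*(-7042) = 2412173722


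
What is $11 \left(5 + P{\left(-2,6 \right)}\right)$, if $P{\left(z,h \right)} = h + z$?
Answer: $99$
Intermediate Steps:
$11 \left(5 + P{\left(-2,6 \right)}\right) = 11 \left(5 + \left(6 - 2\right)\right) = 11 \left(5 + 4\right) = 11 \cdot 9 = 99$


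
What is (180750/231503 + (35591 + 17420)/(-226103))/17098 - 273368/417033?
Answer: -244644111322449598115/373231837591362207306 ≈ -0.65547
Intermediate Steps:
(180750/231503 + (35591 + 17420)/(-226103))/17098 - 273368/417033 = (180750*(1/231503) + 53011*(-1/226103))*(1/17098) - 273368*1/417033 = (180750/231503 - 53011/226103)*(1/17098) - 273368/417033 = (28595911717/52343522809)*(1/17098) - 273368/417033 = 28595911717/894969552988282 - 273368/417033 = -244644111322449598115/373231837591362207306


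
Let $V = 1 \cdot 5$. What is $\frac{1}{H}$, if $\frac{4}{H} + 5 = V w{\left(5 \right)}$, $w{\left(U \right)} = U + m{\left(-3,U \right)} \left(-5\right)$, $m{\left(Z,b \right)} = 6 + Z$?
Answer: $- \frac{55}{4} \approx -13.75$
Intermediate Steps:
$w{\left(U \right)} = -15 + U$ ($w{\left(U \right)} = U + \left(6 - 3\right) \left(-5\right) = U + 3 \left(-5\right) = U - 15 = -15 + U$)
$V = 5$
$H = - \frac{4}{55}$ ($H = \frac{4}{-5 + 5 \left(-15 + 5\right)} = \frac{4}{-5 + 5 \left(-10\right)} = \frac{4}{-5 - 50} = \frac{4}{-55} = 4 \left(- \frac{1}{55}\right) = - \frac{4}{55} \approx -0.072727$)
$\frac{1}{H} = \frac{1}{- \frac{4}{55}} = - \frac{55}{4}$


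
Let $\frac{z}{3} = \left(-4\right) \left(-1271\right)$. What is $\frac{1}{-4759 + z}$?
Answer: $\frac{1}{10493} \approx 9.5302 \cdot 10^{-5}$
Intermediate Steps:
$z = 15252$ ($z = 3 \left(\left(-4\right) \left(-1271\right)\right) = 3 \cdot 5084 = 15252$)
$\frac{1}{-4759 + z} = \frac{1}{-4759 + 15252} = \frac{1}{10493}$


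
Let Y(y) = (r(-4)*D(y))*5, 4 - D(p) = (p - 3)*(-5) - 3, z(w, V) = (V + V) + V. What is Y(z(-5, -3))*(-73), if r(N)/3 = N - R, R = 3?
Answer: -406245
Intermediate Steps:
r(N) = -9 + 3*N (r(N) = 3*(N - 1*3) = 3*(N - 3) = 3*(-3 + N) = -9 + 3*N)
z(w, V) = 3*V (z(w, V) = 2*V + V = 3*V)
D(p) = -8 + 5*p (D(p) = 4 - ((p - 3)*(-5) - 3) = 4 - ((-3 + p)*(-5) - 3) = 4 - ((15 - 5*p) - 3) = 4 - (12 - 5*p) = 4 + (-12 + 5*p) = -8 + 5*p)
Y(y) = 840 - 525*y (Y(y) = ((-9 + 3*(-4))*(-8 + 5*y))*5 = ((-9 - 12)*(-8 + 5*y))*5 = -21*(-8 + 5*y)*5 = (168 - 105*y)*5 = 840 - 525*y)
Y(z(-5, -3))*(-73) = (840 - 1575*(-3))*(-73) = (840 - 525*(-9))*(-73) = (840 + 4725)*(-73) = 5565*(-73) = -406245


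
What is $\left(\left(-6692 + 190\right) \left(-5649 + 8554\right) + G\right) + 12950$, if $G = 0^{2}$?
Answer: $-18875360$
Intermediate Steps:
$G = 0$
$\left(\left(-6692 + 190\right) \left(-5649 + 8554\right) + G\right) + 12950 = \left(\left(-6692 + 190\right) \left(-5649 + 8554\right) + 0\right) + 12950 = \left(\left(-6502\right) 2905 + 0\right) + 12950 = \left(-18888310 + 0\right) + 12950 = -18888310 + 12950 = -18875360$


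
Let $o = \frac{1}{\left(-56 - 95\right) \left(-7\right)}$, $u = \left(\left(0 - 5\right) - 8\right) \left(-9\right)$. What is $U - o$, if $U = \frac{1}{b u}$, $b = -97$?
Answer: $- \frac{12406}{11995893} \approx -0.0010342$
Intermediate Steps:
$u = 117$ ($u = \left(\left(0 - 5\right) - 8\right) \left(-9\right) = \left(-5 - 8\right) \left(-9\right) = \left(-13\right) \left(-9\right) = 117$)
$U = - \frac{1}{11349}$ ($U = \frac{1}{\left(-97\right) 117} = \frac{1}{-11349} = - \frac{1}{11349} \approx -8.8113 \cdot 10^{-5}$)
$o = \frac{1}{1057}$ ($o = \frac{1}{\left(-151\right) \left(-7\right)} = \frac{1}{1057} \approx 0.00094607$)
$U - o = - \frac{1}{11349} - \frac{1}{1057} = - \frac{12406}{11995893}$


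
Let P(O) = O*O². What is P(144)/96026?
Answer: 1492992/48013 ≈ 31.096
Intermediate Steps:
P(O) = O³
P(144)/96026 = 144³/96026 = 2985984*(1/96026) = 1492992/48013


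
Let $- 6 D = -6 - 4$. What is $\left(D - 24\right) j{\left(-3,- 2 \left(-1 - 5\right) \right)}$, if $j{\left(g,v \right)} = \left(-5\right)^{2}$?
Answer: $- \frac{1675}{3} \approx -558.33$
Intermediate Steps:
$D = \frac{5}{3}$ ($D = - \frac{-6 - 4}{6} = \left(- \frac{1}{6}\right) \left(-10\right) = \frac{5}{3} \approx 1.6667$)
$j{\left(g,v \right)} = 25$
$\left(D - 24\right) j{\left(-3,- 2 \left(-1 - 5\right) \right)} = \left(\frac{5}{3} - 24\right) 25 = \left(- \frac{67}{3}\right) 25 = - \frac{1675}{3}$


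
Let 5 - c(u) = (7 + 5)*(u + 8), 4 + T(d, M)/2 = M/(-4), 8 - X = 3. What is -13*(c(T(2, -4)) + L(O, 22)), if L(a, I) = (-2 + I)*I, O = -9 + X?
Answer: -5473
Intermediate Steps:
X = 5 (X = 8 - 1*3 = 8 - 3 = 5)
O = -4 (O = -9 + 5 = -4)
T(d, M) = -8 - M/2 (T(d, M) = -8 + 2*(M/(-4)) = -8 + 2*(M*(-¼)) = -8 + 2*(-M/4) = -8 - M/2)
c(u) = -91 - 12*u (c(u) = 5 - (7 + 5)*(u + 8) = 5 - 12*(8 + u) = 5 - (96 + 12*u) = 5 + (-96 - 12*u) = -91 - 12*u)
L(a, I) = I*(-2 + I)
-13*(c(T(2, -4)) + L(O, 22)) = -13*((-91 - 12*(-8 - ½*(-4))) + 22*(-2 + 22)) = -13*((-91 - 12*(-8 + 2)) + 22*20) = -13*((-91 - 12*(-6)) + 440) = -13*((-91 + 72) + 440) = -13*(-19 + 440) = -13*421 = -5473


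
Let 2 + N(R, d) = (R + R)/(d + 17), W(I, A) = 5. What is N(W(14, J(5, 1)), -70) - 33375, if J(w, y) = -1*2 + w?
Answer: -1768991/53 ≈ -33377.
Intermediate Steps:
J(w, y) = -2 + w
N(R, d) = -2 + 2*R/(17 + d) (N(R, d) = -2 + (R + R)/(d + 17) = -2 + (2*R)/(17 + d) = -2 + 2*R/(17 + d))
N(W(14, J(5, 1)), -70) - 33375 = 2*(-17 + 5 - 1*(-70))/(17 - 70) - 33375 = 2*(-17 + 5 + 70)/(-53) - 33375 = 2*(-1/53)*58 - 33375 = -116/53 - 33375 = -1768991/53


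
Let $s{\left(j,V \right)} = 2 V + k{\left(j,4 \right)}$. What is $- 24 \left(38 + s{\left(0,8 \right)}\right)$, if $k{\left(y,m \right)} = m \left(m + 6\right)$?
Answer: $-2256$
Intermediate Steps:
$k{\left(y,m \right)} = m \left(6 + m\right)$
$s{\left(j,V \right)} = 40 + 2 V$ ($s{\left(j,V \right)} = 2 V + 4 \left(6 + 4\right) = 2 V + 4 \cdot 10 = 2 V + 40 = 40 + 2 V$)
$- 24 \left(38 + s{\left(0,8 \right)}\right) = - 24 \left(38 + \left(40 + 2 \cdot 8\right)\right) = - 24 \left(38 + \left(40 + 16\right)\right) = - 24 \left(38 + 56\right) = \left(-24\right) 94 = -2256$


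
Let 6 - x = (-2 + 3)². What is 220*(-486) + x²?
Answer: -106895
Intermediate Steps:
x = 5 (x = 6 - (-2 + 3)² = 6 - 1*1² = 6 - 1*1 = 6 - 1 = 5)
220*(-486) + x² = 220*(-486) + 5² = -106920 + 25 = -106895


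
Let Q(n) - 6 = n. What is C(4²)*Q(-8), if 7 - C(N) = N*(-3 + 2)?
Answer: -46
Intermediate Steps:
Q(n) = 6 + n
C(N) = 7 + N (C(N) = 7 - N*(-3 + 2) = 7 - N*(-1) = 7 - (-1)*N = 7 + N)
C(4²)*Q(-8) = (7 + 4²)*(6 - 8) = (7 + 16)*(-2) = 23*(-2) = -46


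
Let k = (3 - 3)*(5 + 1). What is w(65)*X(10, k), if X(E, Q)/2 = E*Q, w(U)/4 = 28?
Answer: 0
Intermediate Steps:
w(U) = 112 (w(U) = 4*28 = 112)
k = 0 (k = 0*6 = 0)
X(E, Q) = 2*E*Q (X(E, Q) = 2*(E*Q) = 2*E*Q)
w(65)*X(10, k) = 112*(2*10*0) = 112*0 = 0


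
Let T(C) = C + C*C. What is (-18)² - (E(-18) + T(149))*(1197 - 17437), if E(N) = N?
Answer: 362672004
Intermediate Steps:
T(C) = C + C²
(-18)² - (E(-18) + T(149))*(1197 - 17437) = (-18)² - (-18 + 149*(1 + 149))*(1197 - 17437) = 324 - (-18 + 149*150)*(-16240) = 324 - (-18 + 22350)*(-16240) = 324 - 22332*(-16240) = 324 - 1*(-362671680) = 324 + 362671680 = 362672004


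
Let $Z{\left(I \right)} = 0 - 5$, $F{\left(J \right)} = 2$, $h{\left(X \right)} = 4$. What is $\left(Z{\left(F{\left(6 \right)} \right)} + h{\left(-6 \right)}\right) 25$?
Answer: $-25$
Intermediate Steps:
$Z{\left(I \right)} = -5$ ($Z{\left(I \right)} = 0 - 5 = -5$)
$\left(Z{\left(F{\left(6 \right)} \right)} + h{\left(-6 \right)}\right) 25 = \left(-5 + 4\right) 25 = \left(-1\right) 25 = -25$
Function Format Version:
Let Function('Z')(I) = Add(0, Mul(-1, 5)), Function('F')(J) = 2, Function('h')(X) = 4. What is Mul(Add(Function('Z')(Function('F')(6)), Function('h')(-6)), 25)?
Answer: -25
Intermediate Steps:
Function('Z')(I) = -5 (Function('Z')(I) = Add(0, -5) = -5)
Mul(Add(Function('Z')(Function('F')(6)), Function('h')(-6)), 25) = Mul(Add(-5, 4), 25) = Mul(-1, 25) = -25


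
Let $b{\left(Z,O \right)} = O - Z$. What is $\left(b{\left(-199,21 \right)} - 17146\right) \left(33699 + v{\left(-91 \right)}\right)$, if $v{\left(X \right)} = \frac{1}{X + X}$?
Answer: $-570389181$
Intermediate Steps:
$v{\left(X \right)} = \frac{1}{2 X}$
$\left(b{\left(-199,21 \right)} - 17146\right) \left(33699 + v{\left(-91 \right)}\right) = \left(\left(21 - -199\right) - 17146\right) \left(33699 + \frac{1}{2 \left(-91\right)}\right) = \left(\left(21 + 199\right) - 17146\right) \left(33699 + \frac{1}{2} \left(- \frac{1}{91}\right)\right) = \left(220 - 17146\right) \left(33699 - \frac{1}{182}\right) = \left(-16926\right) \frac{6133217}{182} = -570389181$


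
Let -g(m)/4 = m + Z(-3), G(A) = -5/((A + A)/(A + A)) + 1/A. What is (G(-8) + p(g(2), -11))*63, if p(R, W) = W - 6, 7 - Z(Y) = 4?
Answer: -11151/8 ≈ -1393.9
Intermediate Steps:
Z(Y) = 3 (Z(Y) = 7 - 1*4 = 7 - 4 = 3)
G(A) = -5 + 1/A (G(A) = -5/((2*A)/((2*A))) + 1/A = -5/((2*A)*(1/(2*A))) + 1/A = -5/1 + 1/A = -5*1 + 1/A = -5 + 1/A)
g(m) = -12 - 4*m (g(m) = -4*(m + 3) = -4*(3 + m) = -12 - 4*m)
p(R, W) = -6 + W
(G(-8) + p(g(2), -11))*63 = ((-5 + 1/(-8)) + (-6 - 11))*63 = ((-5 - ⅛) - 17)*63 = (-41/8 - 17)*63 = -177/8*63 = -11151/8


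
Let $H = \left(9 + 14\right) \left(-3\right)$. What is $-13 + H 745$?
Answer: $-51418$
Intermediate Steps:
$H = -69$ ($H = 23 \left(-3\right) = -69$)
$-13 + H 745 = -13 - 51405 = -51418$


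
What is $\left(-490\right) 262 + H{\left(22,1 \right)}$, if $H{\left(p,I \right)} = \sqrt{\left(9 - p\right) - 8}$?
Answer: $-128380 + i \sqrt{21} \approx -1.2838 \cdot 10^{5} + 4.5826 i$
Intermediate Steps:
$H{\left(p,I \right)} = \sqrt{1 - p}$
$\left(-490\right) 262 + H{\left(22,1 \right)} = \left(-490\right) 262 + \sqrt{1 - 22} = -128380 + \sqrt{1 - 22} = -128380 + \sqrt{-21} = -128380 + i \sqrt{21}$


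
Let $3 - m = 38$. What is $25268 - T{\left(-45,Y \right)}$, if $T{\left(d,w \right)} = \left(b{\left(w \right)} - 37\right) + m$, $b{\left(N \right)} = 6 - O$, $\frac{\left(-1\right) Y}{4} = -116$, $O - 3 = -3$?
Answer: $25334$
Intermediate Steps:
$O = 0$ ($O = 3 - 3 = 0$)
$Y = 464$ ($Y = \left(-4\right) \left(-116\right) = 464$)
$m = -35$ ($m = 3 - 38 = -35$)
$b{\left(N \right)} = 6$ ($b{\left(N \right)} = 6 - 0 = 6 + 0 = 6$)
$T{\left(d,w \right)} = -66$ ($T{\left(d,w \right)} = \left(6 - 37\right) - 35 = -31 - 35 = -66$)
$25268 - T{\left(-45,Y \right)} = 25268 - -66 = 25268 + 66 = 25334$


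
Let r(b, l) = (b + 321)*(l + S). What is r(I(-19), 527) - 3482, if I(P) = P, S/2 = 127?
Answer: 232380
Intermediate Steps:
S = 254 (S = 2*127 = 254)
r(b, l) = (254 + l)*(321 + b) (r(b, l) = (b + 321)*(l + 254) = (321 + b)*(254 + l) = (254 + l)*(321 + b))
r(I(-19), 527) - 3482 = (81534 + 254*(-19) + 321*527 - 19*527) - 3482 = (81534 - 4826 + 169167 - 10013) - 3482 = 235862 - 3482 = 232380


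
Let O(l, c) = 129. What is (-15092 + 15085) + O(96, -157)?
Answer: 122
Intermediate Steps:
(-15092 + 15085) + O(96, -157) = (-15092 + 15085) + 129 = -7 + 129 = 122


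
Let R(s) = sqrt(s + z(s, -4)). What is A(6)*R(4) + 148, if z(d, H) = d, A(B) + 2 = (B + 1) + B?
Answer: 148 + 22*sqrt(2) ≈ 179.11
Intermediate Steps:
A(B) = -1 + 2*B (A(B) = -2 + ((B + 1) + B) = -2 + ((1 + B) + B) = -2 + (1 + 2*B) = -1 + 2*B)
R(s) = sqrt(2)*sqrt(s) (R(s) = sqrt(s + s) = sqrt(2*s) = sqrt(2)*sqrt(s))
A(6)*R(4) + 148 = (-1 + 2*6)*(sqrt(2)*sqrt(4)) + 148 = (-1 + 12)*(sqrt(2)*2) + 148 = 11*(2*sqrt(2)) + 148 = 22*sqrt(2) + 148 = 148 + 22*sqrt(2)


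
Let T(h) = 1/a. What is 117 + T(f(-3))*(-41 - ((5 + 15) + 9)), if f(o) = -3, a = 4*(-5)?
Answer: 241/2 ≈ 120.50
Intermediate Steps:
a = -20
T(h) = -1/20 (T(h) = 1/(-20) = -1/20)
117 + T(f(-3))*(-41 - ((5 + 15) + 9)) = 117 - (-41 - ((5 + 15) + 9))/20 = 117 - (-41 - (20 + 9))/20 = 117 - (-41 - 1*29)/20 = 117 - (-41 - 29)/20 = 117 - 1/20*(-70) = 117 + 7/2 = 241/2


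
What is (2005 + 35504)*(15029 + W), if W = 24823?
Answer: 1494808668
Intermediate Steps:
(2005 + 35504)*(15029 + W) = (2005 + 35504)*(15029 + 24823) = 37509*39852 = 1494808668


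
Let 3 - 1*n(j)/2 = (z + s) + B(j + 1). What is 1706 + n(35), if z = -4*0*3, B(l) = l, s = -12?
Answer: 1664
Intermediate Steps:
z = 0 (z = 0*3 = 0)
n(j) = 28 - 2*j (n(j) = 6 - 2*((0 - 12) + (j + 1)) = 6 - 2*(-12 + (1 + j)) = 6 - 2*(-11 + j) = 6 + (22 - 2*j) = 28 - 2*j)
1706 + n(35) = 1706 + (28 - 2*35) = 1706 + (28 - 70) = 1706 - 42 = 1664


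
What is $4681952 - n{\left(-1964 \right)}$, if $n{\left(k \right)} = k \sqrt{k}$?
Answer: $4681952 + 3928 i \sqrt{491} \approx 4.682 \cdot 10^{6} + 87039.0 i$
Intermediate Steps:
$n{\left(k \right)} = k^{\frac{3}{2}}$
$4681952 - n{\left(-1964 \right)} = 4681952 - \left(-1964\right)^{\frac{3}{2}} = 4681952 - - 3928 i \sqrt{491} = 4681952 + 3928 i \sqrt{491}$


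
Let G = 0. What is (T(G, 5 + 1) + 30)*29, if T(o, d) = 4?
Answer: 986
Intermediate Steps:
(T(G, 5 + 1) + 30)*29 = (4 + 30)*29 = 34*29 = 986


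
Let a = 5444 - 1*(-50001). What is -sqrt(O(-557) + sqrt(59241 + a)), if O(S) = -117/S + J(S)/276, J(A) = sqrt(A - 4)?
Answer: -sqrt(1241078436 + 5908381956*sqrt(114686) + 21407181*I*sqrt(561))/76866 ≈ -18.408 - 0.0023309*I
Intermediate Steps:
J(A) = sqrt(-4 + A)
O(S) = -117/S + sqrt(-4 + S)/276
a = 55445 (a = 5444 + 50001 = 55445)
-sqrt(O(-557) + sqrt(59241 + a)) = -sqrt((-117/(-557) + sqrt(-4 - 557)/276) + sqrt(59241 + 55445)) = -sqrt((-117*(-1/557) + sqrt(-561)/276) + sqrt(114686)) = -sqrt((117/557 + (I*sqrt(561))/276) + sqrt(114686)) = -sqrt((117/557 + I*sqrt(561)/276) + sqrt(114686)) = -sqrt(117/557 + sqrt(114686) + I*sqrt(561)/276)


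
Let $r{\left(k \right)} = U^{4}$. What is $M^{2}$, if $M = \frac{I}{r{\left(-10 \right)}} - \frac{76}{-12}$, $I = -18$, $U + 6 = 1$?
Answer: $\frac{139736041}{3515625} \approx 39.747$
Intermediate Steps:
$U = -5$ ($U = -6 + 1 = -5$)
$r{\left(k \right)} = 625$ ($r{\left(k \right)} = \left(-5\right)^{4} = 625$)
$M = \frac{11821}{1875}$ ($M = - \frac{18}{625} - \frac{76}{-12} = \left(-18\right) \frac{1}{625} - - \frac{19}{3} = - \frac{18}{625} + \frac{19}{3} = \frac{11821}{1875} \approx 6.3045$)
$M^{2} = \left(\frac{11821}{1875}\right)^{2} = \frac{139736041}{3515625}$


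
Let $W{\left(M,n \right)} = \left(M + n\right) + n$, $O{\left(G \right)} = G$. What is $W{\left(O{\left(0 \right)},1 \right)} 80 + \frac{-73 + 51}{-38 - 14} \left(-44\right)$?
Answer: $\frac{1838}{13} \approx 141.38$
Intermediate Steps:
$W{\left(M,n \right)} = M + 2 n$
$W{\left(O{\left(0 \right)},1 \right)} 80 + \frac{-73 + 51}{-38 - 14} \left(-44\right) = \left(0 + 2 \cdot 1\right) 80 + \frac{-73 + 51}{-38 - 14} \left(-44\right) = \left(0 + 2\right) 80 + - \frac{22}{-52} \left(-44\right) = 2 \cdot 80 + \left(-22\right) \left(- \frac{1}{52}\right) \left(-44\right) = 160 + \frac{11}{26} \left(-44\right) = 160 - \frac{242}{13} = \frac{1838}{13}$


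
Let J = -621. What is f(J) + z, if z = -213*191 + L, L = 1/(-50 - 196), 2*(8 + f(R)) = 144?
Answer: -9992275/246 ≈ -40619.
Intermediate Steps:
f(R) = 64 (f(R) = -8 + (½)*144 = -8 + 72 = 64)
L = -1/246 (L = 1/(-246) = -1/246 ≈ -0.0040650)
z = -10008019/246 (z = -213*191 - 1/246 = -40683 - 1/246 = -10008019/246 ≈ -40683.)
f(J) + z = 64 - 10008019/246 = -9992275/246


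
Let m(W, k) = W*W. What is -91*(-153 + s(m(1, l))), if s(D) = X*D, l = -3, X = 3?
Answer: 13650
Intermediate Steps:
m(W, k) = W**2
s(D) = 3*D
-91*(-153 + s(m(1, l))) = -91*(-153 + 3*1**2) = -91*(-153 + 3*1) = -91*(-153 + 3) = -91*(-150) = 13650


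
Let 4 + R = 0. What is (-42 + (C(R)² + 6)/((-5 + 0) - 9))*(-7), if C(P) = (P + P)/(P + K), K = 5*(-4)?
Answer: 5347/18 ≈ 297.06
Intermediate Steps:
R = -4 (R = -4 + 0 = -4)
K = -20
C(P) = 2*P/(-20 + P) (C(P) = (P + P)/(P - 20) = (2*P)/(-20 + P) = 2*P/(-20 + P))
(-42 + (C(R)² + 6)/((-5 + 0) - 9))*(-7) = (-42 + ((2*(-4)/(-20 - 4))² + 6)/((-5 + 0) - 9))*(-7) = (-42 + ((2*(-4)/(-24))² + 6)/(-5 - 9))*(-7) = (-42 + ((2*(-4)*(-1/24))² + 6)/(-14))*(-7) = (-42 + ((⅓)² + 6)*(-1/14))*(-7) = (-42 + (⅑ + 6)*(-1/14))*(-7) = (-42 + (55/9)*(-1/14))*(-7) = (-42 - 55/126)*(-7) = -5347/126*(-7) = 5347/18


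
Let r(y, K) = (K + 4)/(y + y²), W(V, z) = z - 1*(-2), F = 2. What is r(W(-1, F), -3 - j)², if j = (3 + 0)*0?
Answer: 1/400 ≈ 0.0025000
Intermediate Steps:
W(V, z) = 2 + z (W(V, z) = z + 2 = 2 + z)
j = 0 (j = 3*0 = 0)
r(y, K) = (4 + K)/(y + y²)
r(W(-1, F), -3 - j)² = ((4 + (-3 - 1*0))/((2 + 2)*(1 + (2 + 2))))² = ((4 + (-3 + 0))/(4*(1 + 4)))² = ((¼)*(4 - 3)/5)² = ((¼)*(⅕)*1)² = (1/20)² = 1/400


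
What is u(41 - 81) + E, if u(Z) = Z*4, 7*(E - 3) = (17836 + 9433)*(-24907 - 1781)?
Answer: -727756171/7 ≈ -1.0397e+8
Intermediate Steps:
E = -727755051/7 (E = 3 + ((17836 + 9433)*(-24907 - 1781))/7 = 3 + (27269*(-26688))/7 = 3 + (⅐)*(-727755072) = 3 - 727755072/7 = -727755051/7 ≈ -1.0397e+8)
u(Z) = 4*Z
u(41 - 81) + E = 4*(41 - 81) - 727755051/7 = 4*(-40) - 727755051/7 = -160 - 727755051/7 = -727756171/7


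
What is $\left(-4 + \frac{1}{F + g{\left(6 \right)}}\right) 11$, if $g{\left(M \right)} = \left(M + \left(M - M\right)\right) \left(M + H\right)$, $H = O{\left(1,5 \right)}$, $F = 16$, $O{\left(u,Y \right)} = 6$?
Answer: $- \frac{351}{8} \approx -43.875$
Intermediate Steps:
$H = 6$
$g{\left(M \right)} = M \left(6 + M\right)$ ($g{\left(M \right)} = \left(M + \left(M - M\right)\right) \left(M + 6\right) = \left(M + 0\right) \left(6 + M\right) = M \left(6 + M\right)$)
$\left(-4 + \frac{1}{F + g{\left(6 \right)}}\right) 11 = \left(-4 + \frac{1}{16 + 6 \left(6 + 6\right)}\right) 11 = \left(-4 + \frac{1}{16 + 6 \cdot 12}\right) 11 = \left(-4 + \frac{1}{16 + 72}\right) 11 = \left(-4 + \frac{1}{88}\right) 11 = \left(- \frac{351}{88}\right) 11 = - \frac{351}{8}$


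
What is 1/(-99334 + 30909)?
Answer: -1/68425 ≈ -1.4615e-5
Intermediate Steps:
1/(-99334 + 30909) = 1/(-68425) = -1/68425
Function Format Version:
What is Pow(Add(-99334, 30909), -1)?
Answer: Rational(-1, 68425) ≈ -1.4615e-5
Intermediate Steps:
Pow(Add(-99334, 30909), -1) = Pow(-68425, -1) = Rational(-1, 68425)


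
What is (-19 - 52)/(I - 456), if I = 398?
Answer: 71/58 ≈ 1.2241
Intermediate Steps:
(-19 - 52)/(I - 456) = (-19 - 52)/(398 - 456) = -71/(-58) = -71*(-1/58) = 71/58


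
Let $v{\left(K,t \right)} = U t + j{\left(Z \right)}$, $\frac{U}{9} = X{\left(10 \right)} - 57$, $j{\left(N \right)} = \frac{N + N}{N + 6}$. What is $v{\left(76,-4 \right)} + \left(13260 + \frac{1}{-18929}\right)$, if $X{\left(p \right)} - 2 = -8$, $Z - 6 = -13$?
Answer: $\frac{294194517}{18929} \approx 15542.0$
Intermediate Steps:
$Z = -7$ ($Z = 6 - 13 = -7$)
$j{\left(N \right)} = \frac{2 N}{6 + N}$
$X{\left(p \right)} = -6$ ($X{\left(p \right)} = 2 - 8 = -6$)
$U = -567$ ($U = 9 \left(-6 - 57\right) = 9 \left(-63\right) = -567$)
$v{\left(K,t \right)} = 14 - 567 t$ ($v{\left(K,t \right)} = - 567 t + 2 \left(-7\right) \frac{1}{6 - 7} = - 567 t + 2 \left(-7\right) \frac{1}{-1} = - 567 t + 2 \left(-7\right) \left(-1\right) = - 567 t + 14 = 14 - 567 t$)
$v{\left(76,-4 \right)} + \left(13260 + \frac{1}{-18929}\right) = \left(14 - -2268\right) + \left(13260 + \frac{1}{-18929}\right) = \left(14 + 2268\right) + \left(13260 - \frac{1}{18929}\right) = 2282 + \frac{250998539}{18929} = \frac{294194517}{18929}$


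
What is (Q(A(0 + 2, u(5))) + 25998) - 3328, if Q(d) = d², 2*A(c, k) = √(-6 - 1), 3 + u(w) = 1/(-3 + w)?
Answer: 90673/4 ≈ 22668.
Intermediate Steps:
u(w) = -3 + 1/(-3 + w)
A(c, k) = I*√7/2 (A(c, k) = √(-6 - 1)/2 = √(-7)/2 = (I*√7)/2 = I*√7/2)
(Q(A(0 + 2, u(5))) + 25998) - 3328 = ((I*√7/2)² + 25998) - 3328 = (-7/4 + 25998) - 3328 = 103985/4 - 3328 = 90673/4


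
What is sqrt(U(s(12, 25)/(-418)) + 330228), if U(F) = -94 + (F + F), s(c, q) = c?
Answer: sqrt(14420580746)/209 ≈ 574.57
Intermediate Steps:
U(F) = -94 + 2*F
sqrt(U(s(12, 25)/(-418)) + 330228) = sqrt((-94 + 2*(12/(-418))) + 330228) = sqrt((-94 + 2*(12*(-1/418))) + 330228) = sqrt((-94 + 2*(-6/209)) + 330228) = sqrt((-94 - 12/209) + 330228) = sqrt(-19658/209 + 330228) = sqrt(68997994/209) = sqrt(14420580746)/209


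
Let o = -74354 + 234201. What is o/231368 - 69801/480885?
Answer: 20239435609/37087133560 ≈ 0.54573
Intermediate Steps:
o = 159847
o/231368 - 69801/480885 = 159847/231368 - 69801/480885 = 159847*(1/231368) - 69801*1/480885 = 159847/231368 - 23267/160295 = 20239435609/37087133560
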